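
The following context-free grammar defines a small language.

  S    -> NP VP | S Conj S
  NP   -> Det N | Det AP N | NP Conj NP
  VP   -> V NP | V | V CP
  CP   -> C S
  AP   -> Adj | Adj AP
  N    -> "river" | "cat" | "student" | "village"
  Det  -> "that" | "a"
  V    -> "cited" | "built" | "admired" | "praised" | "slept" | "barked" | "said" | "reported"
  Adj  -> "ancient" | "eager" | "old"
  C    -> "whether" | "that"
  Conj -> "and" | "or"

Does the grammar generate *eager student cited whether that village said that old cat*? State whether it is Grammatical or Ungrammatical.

For S → NP VP, no prefix of the string parses as an NP. The alternative S rule S → S Conj S likewise has no satisfying split.

Ungrammatical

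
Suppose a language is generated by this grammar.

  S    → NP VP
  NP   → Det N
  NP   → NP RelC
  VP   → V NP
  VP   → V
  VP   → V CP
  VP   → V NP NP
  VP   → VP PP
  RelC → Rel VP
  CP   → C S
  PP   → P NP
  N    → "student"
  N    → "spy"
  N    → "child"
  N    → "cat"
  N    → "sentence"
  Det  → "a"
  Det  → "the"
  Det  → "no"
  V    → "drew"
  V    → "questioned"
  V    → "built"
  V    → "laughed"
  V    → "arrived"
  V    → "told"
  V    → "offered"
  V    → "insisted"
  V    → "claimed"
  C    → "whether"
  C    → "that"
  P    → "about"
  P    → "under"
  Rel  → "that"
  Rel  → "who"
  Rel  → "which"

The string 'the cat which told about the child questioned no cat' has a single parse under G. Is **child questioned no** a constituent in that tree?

No

[S [NP [NP [Det the] [N cat]] [RelC [Rel which] [VP [VP [V told]] [PP [P about] [NP [Det the] [N child]]]]]] [VP [V questioned] [NP [Det no] [N cat]]]]
The smallest constituent containing 'child questioned no' is the S spanning 'the cat which told about the child questioned no cat'; no single node in the tree dominates exactly the given words.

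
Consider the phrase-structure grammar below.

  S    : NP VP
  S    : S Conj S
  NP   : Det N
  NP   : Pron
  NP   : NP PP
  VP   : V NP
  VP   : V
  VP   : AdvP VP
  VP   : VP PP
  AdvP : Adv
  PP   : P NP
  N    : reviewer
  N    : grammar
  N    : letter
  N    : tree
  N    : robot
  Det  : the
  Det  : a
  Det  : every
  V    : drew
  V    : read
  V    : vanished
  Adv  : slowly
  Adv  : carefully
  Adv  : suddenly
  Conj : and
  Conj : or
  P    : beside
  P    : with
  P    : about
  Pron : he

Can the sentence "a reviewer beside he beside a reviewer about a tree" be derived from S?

For S → NP VP, every NP-prefix leaves a non-VP remainder: after 'a reviewer' the remainder is not a VP; after 'a reviewer beside he' the remainder is not a VP; after 'a reviewer beside he beside a reviewer' the remainder is not a VP. The alternative S rule S → S Conj S likewise has no satisfying split.

Ungrammatical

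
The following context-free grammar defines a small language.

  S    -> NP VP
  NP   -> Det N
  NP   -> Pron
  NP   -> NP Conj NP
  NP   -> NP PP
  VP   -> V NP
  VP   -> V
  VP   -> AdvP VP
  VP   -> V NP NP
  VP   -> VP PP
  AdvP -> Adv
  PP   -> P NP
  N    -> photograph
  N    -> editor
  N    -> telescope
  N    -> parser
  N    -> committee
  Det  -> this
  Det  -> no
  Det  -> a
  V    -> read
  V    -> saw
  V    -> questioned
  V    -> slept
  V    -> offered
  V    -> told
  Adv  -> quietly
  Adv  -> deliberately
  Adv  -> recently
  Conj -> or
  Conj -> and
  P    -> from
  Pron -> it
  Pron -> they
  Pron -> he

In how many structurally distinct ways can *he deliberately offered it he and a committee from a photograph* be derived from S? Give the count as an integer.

Two of the 4 distinct bracketings:
[S [NP [Pron he]] [VP [AdvP [Adv deliberately]] [VP [V offered] [NP [Pron it]] [NP [NP [Pron he]] [Conj and] [NP [NP [Det a] [N committee]] [PP [P from] [NP [Det a] [N photograph]]]]]]]]
[S [NP [Pron he]] [VP [AdvP [Adv deliberately]] [VP [V offered] [NP [Pron it]] [NP [NP [NP [Pron he]] [Conj and] [NP [Det a] [N committee]]] [PP [P from] [NP [Det a] [N photograph]]]]]]]
The trees differ in how a recursive rule is bracketed over the same span.

4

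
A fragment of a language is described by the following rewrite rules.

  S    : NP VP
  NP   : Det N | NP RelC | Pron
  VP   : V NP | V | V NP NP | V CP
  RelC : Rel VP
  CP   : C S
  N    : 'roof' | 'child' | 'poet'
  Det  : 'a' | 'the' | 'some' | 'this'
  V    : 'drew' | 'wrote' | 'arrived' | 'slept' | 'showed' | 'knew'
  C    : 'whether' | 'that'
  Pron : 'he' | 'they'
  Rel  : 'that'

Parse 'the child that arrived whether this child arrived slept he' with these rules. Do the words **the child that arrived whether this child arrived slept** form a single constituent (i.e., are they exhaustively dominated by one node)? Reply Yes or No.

No

[S [NP [NP [Det the] [N child]] [RelC [Rel that] [VP [V arrived] [CP [C whether] [S [NP [Det this] [N child]] [VP [V arrived]]]]]]] [VP [V slept] [NP [Pron he]]]]
The smallest constituent containing 'the child that arrived whether this child arrived slept' is the S spanning 'the child that arrived whether this child arrived slept he'; no single node in the tree dominates exactly the given words.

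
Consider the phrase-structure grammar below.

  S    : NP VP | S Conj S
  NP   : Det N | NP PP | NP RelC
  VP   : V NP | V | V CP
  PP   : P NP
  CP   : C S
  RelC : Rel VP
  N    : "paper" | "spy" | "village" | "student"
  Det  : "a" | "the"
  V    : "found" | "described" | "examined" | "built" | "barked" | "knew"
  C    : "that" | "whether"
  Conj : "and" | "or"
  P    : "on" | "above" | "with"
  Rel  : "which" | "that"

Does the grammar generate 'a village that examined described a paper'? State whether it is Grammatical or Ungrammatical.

Grammatical

[S [NP [NP [Det a] [N village]] [RelC [Rel that] [VP [V examined]]]] [VP [V described] [NP [Det a] [N paper]]]]
Each bracket corresponds to one application of a listed rule, so the string is derivable from S.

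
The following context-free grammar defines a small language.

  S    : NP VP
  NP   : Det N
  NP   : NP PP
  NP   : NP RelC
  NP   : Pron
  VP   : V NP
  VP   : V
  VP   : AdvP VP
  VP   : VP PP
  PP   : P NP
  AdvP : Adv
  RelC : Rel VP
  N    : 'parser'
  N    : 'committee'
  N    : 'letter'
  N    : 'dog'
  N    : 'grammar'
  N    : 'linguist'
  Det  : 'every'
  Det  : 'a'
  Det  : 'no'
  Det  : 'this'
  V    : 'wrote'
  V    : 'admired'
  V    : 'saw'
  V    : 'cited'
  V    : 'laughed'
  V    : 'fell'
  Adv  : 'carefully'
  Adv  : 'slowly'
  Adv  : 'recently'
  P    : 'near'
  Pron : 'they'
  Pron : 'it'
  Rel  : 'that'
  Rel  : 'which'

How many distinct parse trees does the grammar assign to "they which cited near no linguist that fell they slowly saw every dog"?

Two of the 4 distinct bracketings:
[S [NP [NP [NP [Pron they]] [RelC [Rel which] [VP [V cited]]]] [PP [P near] [NP [NP [Det no] [N linguist]] [RelC [Rel that] [VP [V fell] [NP [Pron they]]]]]]] [VP [AdvP [Adv slowly]] [VP [V saw] [NP [Det every] [N dog]]]]]
[S [NP [NP [Pron they]] [RelC [Rel which] [VP [VP [V cited]] [PP [P near] [NP [NP [Det no] [N linguist]] [RelC [Rel that] [VP [V fell] [NP [Pron they]]]]]]]]] [VP [AdvP [Adv slowly]] [VP [V saw] [NP [Det every] [N dog]]]]]
The difference turns on whether NP → NP PP is used at the relevant span, versus an alternative expansion of NP.

4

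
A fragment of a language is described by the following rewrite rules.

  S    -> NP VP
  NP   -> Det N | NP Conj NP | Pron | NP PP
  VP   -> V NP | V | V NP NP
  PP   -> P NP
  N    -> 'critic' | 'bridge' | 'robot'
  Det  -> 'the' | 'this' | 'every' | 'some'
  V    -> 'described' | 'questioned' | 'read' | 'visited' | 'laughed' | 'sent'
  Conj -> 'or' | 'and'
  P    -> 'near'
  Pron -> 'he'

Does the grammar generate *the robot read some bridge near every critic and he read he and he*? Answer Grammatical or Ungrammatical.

For S → NP VP, the only prefix that parses as NP is 'the robot', but the remainder 'read some bridge near every critic and he read he and he' is not a VP under these rules.

Ungrammatical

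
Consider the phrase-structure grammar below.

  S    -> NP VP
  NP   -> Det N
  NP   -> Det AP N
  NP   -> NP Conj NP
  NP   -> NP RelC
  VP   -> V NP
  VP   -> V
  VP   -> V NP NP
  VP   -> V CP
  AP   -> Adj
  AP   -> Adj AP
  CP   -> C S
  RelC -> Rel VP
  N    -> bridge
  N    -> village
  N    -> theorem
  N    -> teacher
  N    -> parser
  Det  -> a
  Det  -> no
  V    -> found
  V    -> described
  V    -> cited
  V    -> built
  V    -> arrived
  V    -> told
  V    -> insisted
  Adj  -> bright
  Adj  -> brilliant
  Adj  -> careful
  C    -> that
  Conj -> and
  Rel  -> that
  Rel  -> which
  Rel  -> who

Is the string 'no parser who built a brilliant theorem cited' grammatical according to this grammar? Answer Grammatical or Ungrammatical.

Grammatical

S
  NP
    NP
      Det: no
      N: parser
    RelC
      Rel: who
      VP
        V: built
        NP
          Det: a
          AP
            Adj: brilliant
          N: theorem
  VP
    V: cited
The bracketing above is licensed at every node by one of the given productions, with S at the root.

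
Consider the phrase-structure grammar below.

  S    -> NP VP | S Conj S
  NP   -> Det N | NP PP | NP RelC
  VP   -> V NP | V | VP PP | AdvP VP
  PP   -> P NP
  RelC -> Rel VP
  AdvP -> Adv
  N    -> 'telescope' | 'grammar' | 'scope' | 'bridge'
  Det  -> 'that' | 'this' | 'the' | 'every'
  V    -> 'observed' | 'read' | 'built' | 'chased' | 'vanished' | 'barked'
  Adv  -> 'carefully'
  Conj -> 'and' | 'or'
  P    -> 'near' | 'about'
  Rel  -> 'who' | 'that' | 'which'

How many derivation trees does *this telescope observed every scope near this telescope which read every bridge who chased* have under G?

7

Two of the 7 distinct bracketings:
[S [NP [Det this] [N telescope]] [VP [V observed] [NP [NP [Det every] [N scope]] [PP [P near] [NP [NP [Det this] [N telescope]] [RelC [Rel which] [VP [V read] [NP [NP [Det every] [N bridge]] [RelC [Rel who] [VP [V chased]]]]]]]]]]]
[S [NP [Det this] [N telescope]] [VP [V observed] [NP [NP [Det every] [N scope]] [PP [P near] [NP [NP [NP [Det this] [N telescope]] [RelC [Rel which] [VP [V read] [NP [Det every] [N bridge]]]]] [RelC [Rel who] [VP [V chased]]]]]]]]
The trees differ in how a recursive rule is bracketed over the same span.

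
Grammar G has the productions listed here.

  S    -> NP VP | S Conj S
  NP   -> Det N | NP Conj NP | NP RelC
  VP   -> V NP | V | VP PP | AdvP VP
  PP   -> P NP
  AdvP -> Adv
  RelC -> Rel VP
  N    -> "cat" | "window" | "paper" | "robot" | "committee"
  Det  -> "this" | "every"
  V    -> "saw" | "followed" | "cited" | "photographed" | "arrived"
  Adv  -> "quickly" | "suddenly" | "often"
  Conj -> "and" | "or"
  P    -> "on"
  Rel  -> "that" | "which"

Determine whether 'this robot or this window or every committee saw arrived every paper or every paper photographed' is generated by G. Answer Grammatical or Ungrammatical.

Ungrammatical

For S → NP VP, every NP-prefix leaves a non-VP remainder: after 'this robot' the remainder is not a VP; after 'this robot or this window' the remainder is not a VP; after 'this robot or this window or every committee' the remainder is not a VP. The alternative S rule S → S Conj S likewise has no satisfying split.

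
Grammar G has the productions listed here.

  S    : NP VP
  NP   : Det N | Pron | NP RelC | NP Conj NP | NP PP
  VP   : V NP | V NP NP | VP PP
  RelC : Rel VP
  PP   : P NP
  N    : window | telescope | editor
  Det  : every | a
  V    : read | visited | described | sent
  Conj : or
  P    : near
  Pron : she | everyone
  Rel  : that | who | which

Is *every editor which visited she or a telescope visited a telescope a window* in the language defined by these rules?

Grammatical

S
  NP
    NP
      Det: every
      N: editor
    RelC
      Rel: which
      VP
        V: visited
        NP
          NP
            Pron: she
          Conj: or
          NP
            Det: a
            N: telescope
  VP
    V: visited
    NP
      Det: a
      N: telescope
    NP
      Det: a
      N: window
Every word is introduced by a lexical rule and the phrasal rules combine the resulting categories into a single S.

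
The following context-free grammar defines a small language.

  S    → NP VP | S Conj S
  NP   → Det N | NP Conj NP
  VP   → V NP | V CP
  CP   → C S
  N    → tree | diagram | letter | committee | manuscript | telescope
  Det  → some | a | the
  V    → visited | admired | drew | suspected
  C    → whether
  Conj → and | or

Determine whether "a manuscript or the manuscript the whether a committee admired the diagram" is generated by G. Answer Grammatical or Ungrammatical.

Ungrammatical

An N word can never sit immediately before a Det word in any string this grammar generates, so the substring 'manuscript the' rules out a derivation.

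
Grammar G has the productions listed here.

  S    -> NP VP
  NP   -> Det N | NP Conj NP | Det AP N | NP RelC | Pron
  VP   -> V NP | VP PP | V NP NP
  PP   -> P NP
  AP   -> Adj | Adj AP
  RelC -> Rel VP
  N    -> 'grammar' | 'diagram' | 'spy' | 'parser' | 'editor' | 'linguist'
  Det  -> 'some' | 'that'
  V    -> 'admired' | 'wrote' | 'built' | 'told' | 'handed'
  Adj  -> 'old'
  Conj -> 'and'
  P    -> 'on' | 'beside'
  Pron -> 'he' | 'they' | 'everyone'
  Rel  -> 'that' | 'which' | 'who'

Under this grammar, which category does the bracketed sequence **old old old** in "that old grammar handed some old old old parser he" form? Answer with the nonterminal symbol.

S
  NP
    Det: that
    AP
      Adj: old
    N: grammar
  VP
    V: handed
    NP
      Det: some
      AP
        Adj: old
        AP
          Adj: old
          AP
            Adj: old
      N: parser
    NP
      Pron: he
The span 'old old old' is the AP node built by AP → Adj AP.

AP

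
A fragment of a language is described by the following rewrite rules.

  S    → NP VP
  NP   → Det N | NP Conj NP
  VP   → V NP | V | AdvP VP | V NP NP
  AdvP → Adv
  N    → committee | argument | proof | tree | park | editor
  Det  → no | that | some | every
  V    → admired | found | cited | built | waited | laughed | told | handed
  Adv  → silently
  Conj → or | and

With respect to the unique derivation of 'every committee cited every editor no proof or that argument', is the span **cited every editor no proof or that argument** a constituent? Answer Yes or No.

[S [NP [Det every] [N committee]] [VP [V cited] [NP [Det every] [N editor]] [NP [NP [Det no] [N proof]] [Conj or] [NP [Det that] [N argument]]]]]
The words 'cited every editor no proof or that argument' are exhaustively dominated by a single VP node (built by VP → V NP NP), so they form a constituent.

Yes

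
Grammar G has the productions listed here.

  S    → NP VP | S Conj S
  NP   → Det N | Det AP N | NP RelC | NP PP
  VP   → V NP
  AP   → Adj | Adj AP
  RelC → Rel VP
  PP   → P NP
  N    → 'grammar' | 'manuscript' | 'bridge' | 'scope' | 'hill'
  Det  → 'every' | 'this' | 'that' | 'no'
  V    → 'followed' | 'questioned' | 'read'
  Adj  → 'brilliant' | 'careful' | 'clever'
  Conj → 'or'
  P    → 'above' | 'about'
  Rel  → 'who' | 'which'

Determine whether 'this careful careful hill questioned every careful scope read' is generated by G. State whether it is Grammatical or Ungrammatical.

Ungrammatical

For S → NP VP, the only prefix that parses as NP is 'this careful careful hill', but the remainder 'questioned every careful scope read' is not a VP under these rules. The alternative S rule S → S Conj S likewise has no satisfying split.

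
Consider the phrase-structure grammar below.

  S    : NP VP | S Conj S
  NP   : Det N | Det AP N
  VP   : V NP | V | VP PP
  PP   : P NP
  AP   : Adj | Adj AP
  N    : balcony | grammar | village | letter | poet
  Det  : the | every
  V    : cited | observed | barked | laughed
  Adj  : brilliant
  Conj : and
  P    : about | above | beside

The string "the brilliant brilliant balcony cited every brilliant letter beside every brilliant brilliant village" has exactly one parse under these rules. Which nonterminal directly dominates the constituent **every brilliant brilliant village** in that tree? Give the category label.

PP

S
  NP
    Det: the
    AP
      Adj: brilliant
      AP
        Adj: brilliant
    N: balcony
  VP
    VP
      V: cited
      NP
        Det: every
        AP
          Adj: brilliant
        N: letter
    PP
      P: beside
      NP
        Det: every
        AP
          Adj: brilliant
          AP
            Adj: brilliant
        N: village
The span 'every brilliant brilliant village' is the NP node built by NP → Det AP N.
Its mother is the PP built by PP → P NP.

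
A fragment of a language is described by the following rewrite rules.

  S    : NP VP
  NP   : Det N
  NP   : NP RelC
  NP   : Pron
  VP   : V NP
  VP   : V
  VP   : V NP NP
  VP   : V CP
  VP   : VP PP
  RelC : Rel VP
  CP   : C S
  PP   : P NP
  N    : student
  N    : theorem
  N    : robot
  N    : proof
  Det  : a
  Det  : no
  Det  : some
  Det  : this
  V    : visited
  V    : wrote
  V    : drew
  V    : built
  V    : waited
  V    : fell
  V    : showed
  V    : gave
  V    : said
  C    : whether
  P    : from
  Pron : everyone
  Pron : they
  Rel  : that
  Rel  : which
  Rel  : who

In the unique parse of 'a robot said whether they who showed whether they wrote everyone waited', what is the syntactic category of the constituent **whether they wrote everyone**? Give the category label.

CP

[S [NP [Det a] [N robot]] [VP [V said] [CP [C whether] [S [NP [NP [Pron they]] [RelC [Rel who] [VP [V showed] [CP [C whether] [S [NP [Pron they]] [VP [V wrote] [NP [Pron everyone]]]]]]]] [VP [V waited]]]]]]
The span 'whether they wrote everyone' is the CP node built by CP → C S.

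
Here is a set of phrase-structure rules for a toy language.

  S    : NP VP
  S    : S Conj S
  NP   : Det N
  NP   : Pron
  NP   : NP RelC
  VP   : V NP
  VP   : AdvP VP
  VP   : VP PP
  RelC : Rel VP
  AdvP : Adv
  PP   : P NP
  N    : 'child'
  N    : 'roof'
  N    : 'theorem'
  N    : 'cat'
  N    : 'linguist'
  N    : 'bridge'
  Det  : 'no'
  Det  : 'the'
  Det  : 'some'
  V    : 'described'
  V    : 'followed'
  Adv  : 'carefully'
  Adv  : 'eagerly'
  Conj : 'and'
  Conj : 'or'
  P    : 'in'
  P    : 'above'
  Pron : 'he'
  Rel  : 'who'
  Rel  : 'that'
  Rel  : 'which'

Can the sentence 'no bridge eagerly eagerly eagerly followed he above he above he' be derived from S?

S
  NP
    Det: no
    N: bridge
  VP
    AdvP
      Adv: eagerly
    VP
      AdvP
        Adv: eagerly
      VP
        AdvP
          Adv: eagerly
        VP
          VP
            VP
              V: followed
              NP
                Pron: he
            PP
              P: above
              NP
                Pron: he
          PP
            P: above
            NP
              Pron: he
Each bracket corresponds to one application of a listed rule, so the string is derivable from S.

Grammatical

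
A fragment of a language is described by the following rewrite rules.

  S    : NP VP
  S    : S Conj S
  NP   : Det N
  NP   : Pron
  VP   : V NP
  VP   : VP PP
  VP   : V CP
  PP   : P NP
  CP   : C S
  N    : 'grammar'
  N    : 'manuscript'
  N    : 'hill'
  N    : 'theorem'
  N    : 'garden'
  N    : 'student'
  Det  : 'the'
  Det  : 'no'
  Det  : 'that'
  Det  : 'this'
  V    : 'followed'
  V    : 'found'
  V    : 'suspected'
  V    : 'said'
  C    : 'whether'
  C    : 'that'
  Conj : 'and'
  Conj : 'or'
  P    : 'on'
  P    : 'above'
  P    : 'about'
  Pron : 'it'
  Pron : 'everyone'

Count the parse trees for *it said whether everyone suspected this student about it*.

The two bracketings:
[S [NP [Pron it]] [VP [VP [V said] [CP [C whether] [S [NP [Pron everyone]] [VP [V suspected] [NP [Det this] [N student]]]]]] [PP [P about] [NP [Pron it]]]]]
[S [NP [Pron it]] [VP [V said] [CP [C whether] [S [NP [Pron everyone]] [VP [VP [V suspected] [NP [Det this] [N student]]] [PP [P about] [NP [Pron it]]]]]]]]
The trees differ in how a recursive rule is bracketed over the same span.

2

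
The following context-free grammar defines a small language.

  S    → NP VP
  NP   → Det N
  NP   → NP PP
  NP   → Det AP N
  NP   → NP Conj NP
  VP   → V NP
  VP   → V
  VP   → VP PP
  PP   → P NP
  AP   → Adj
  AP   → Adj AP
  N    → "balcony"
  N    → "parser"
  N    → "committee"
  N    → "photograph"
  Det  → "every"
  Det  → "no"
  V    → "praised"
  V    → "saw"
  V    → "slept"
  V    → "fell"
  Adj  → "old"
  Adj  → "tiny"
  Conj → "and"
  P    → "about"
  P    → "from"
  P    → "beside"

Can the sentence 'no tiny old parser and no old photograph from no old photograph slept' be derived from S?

Grammatical

S
  NP
    NP
      NP
        Det: no
        AP
          Adj: tiny
          AP
            Adj: old
        N: parser
      Conj: and
      NP
        Det: no
        AP
          Adj: old
        N: photograph
    PP
      P: from
      NP
        Det: no
        AP
          Adj: old
        N: photograph
  VP
    V: slept
The bracketing above is licensed at every node by one of the given productions, with S at the root.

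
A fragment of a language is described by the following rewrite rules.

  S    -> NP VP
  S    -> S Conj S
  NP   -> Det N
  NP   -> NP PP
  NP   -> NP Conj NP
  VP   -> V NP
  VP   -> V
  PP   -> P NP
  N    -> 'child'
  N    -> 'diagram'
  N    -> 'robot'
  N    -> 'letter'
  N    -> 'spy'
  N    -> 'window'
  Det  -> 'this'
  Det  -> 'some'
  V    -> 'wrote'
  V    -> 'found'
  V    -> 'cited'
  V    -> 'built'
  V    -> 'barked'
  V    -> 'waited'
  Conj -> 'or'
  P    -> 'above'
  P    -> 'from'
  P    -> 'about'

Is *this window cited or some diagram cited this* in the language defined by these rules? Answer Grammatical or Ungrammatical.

For S → NP VP, the only prefix that parses as NP is 'this window', but the remainder 'cited or some diagram cited this' is not a VP under these rules. The alternative S rule S → S Conj S likewise has no satisfying split.

Ungrammatical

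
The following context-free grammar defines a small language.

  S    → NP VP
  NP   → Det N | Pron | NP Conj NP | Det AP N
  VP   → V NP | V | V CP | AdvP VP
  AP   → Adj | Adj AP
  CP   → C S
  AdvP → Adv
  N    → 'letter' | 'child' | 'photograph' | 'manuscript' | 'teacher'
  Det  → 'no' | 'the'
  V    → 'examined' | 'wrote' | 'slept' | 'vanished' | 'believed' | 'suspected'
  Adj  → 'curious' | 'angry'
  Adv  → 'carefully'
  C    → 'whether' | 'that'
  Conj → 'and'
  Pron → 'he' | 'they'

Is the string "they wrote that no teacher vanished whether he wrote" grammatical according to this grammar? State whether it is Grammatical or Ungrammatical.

Grammatical

[S [NP [Pron they]] [VP [V wrote] [CP [C that] [S [NP [Det no] [N teacher]] [VP [V vanished] [CP [C whether] [S [NP [Pron he]] [VP [V wrote]]]]]]]]]
Every word is introduced by a lexical rule and the phrasal rules combine the resulting categories into a single S.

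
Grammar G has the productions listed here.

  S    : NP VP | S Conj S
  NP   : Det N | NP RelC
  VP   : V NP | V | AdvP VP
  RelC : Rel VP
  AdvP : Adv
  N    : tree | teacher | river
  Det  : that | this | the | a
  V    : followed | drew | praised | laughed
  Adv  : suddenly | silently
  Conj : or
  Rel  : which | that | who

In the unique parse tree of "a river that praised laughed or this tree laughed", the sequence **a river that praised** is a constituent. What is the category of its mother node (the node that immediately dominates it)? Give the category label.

S

[S [S [NP [NP [Det a] [N river]] [RelC [Rel that] [VP [V praised]]]] [VP [V laughed]]] [Conj or] [S [NP [Det this] [N tree]] [VP [V laughed]]]]
The span 'a river that praised' is the NP node built by NP → NP RelC.
Its mother is the S built by S → NP VP.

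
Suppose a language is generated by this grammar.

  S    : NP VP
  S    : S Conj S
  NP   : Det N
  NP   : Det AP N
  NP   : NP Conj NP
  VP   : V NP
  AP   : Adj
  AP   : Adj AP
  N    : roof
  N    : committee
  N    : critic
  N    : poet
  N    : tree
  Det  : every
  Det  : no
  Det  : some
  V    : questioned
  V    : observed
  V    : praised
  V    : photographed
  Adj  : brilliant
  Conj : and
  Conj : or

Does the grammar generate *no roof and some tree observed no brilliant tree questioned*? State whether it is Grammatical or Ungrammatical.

Ungrammatical

For S → NP VP, every NP-prefix leaves a non-VP remainder: after 'no roof' the remainder is not a VP; after 'no roof and some tree' the remainder is not a VP. The alternative S rule S → S Conj S likewise has no satisfying split.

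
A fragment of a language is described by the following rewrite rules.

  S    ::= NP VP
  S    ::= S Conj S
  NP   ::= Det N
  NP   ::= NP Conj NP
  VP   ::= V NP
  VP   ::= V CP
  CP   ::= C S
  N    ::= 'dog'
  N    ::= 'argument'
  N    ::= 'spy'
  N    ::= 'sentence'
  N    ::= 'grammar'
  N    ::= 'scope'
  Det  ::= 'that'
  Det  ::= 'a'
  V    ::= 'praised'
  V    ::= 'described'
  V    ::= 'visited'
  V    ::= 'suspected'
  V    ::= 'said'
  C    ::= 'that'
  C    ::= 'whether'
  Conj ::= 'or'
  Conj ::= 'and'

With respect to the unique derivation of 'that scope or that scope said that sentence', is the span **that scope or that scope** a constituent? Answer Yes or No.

[S [NP [NP [Det that] [N scope]] [Conj or] [NP [Det that] [N scope]]] [VP [V said] [NP [Det that] [N sentence]]]]
The words 'that scope or that scope' are exhaustively dominated by a single NP node (built by NP → NP Conj NP), so they form a constituent.

Yes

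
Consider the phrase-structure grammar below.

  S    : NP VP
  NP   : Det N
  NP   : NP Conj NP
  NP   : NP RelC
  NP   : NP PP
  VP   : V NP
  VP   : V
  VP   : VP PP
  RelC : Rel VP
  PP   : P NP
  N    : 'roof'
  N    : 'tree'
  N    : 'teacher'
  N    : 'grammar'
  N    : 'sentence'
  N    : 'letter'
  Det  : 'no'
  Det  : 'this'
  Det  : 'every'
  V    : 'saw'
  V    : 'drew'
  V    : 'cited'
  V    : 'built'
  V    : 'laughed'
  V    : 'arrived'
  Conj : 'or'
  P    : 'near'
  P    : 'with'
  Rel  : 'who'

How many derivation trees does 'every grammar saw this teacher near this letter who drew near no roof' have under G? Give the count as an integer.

Two of the 10 distinct bracketings:
[S [NP [Det every] [N grammar]] [VP [V saw] [NP [NP [NP [Det this] [N teacher]] [PP [P near] [NP [Det this] [N letter]]]] [RelC [Rel who] [VP [VP [V drew]] [PP [P near] [NP [Det no] [N roof]]]]]]]]
[S [NP [Det every] [N grammar]] [VP [V saw] [NP [NP [Det this] [N teacher]] [PP [P near] [NP [NP [Det this] [N letter]] [RelC [Rel who] [VP [VP [V drew]] [PP [P near] [NP [Det no] [N roof]]]]]]]]]]
The trees differ in how a recursive rule is bracketed over the same span.

10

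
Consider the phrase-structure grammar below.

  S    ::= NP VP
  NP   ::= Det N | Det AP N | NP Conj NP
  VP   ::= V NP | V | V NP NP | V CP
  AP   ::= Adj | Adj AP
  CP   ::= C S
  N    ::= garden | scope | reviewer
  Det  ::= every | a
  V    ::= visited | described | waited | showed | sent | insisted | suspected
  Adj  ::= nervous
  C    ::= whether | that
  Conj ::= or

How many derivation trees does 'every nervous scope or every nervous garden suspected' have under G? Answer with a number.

[S [NP [NP [Det every] [AP [Adj nervous]] [N scope]] [Conj or] [NP [Det every] [AP [Adj nervous]] [N garden]]] [VP [V suspected]]]
No rule offers an alternative attachment or grouping for any span, so this is the only derivation.

1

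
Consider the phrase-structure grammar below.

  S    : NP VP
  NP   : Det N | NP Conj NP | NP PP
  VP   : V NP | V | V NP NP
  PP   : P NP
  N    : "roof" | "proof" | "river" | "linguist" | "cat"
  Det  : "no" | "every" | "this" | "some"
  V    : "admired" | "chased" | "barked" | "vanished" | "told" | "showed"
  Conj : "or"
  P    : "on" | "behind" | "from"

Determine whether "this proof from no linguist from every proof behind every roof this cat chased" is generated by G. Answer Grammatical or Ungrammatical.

For S → NP VP, every NP-prefix leaves a non-VP remainder: after 'this proof' the remainder is not a VP; after 'this proof from no linguist' the remainder is not a VP; after 'this proof from no linguist from every proof' the remainder is not a VP (and 1 more).

Ungrammatical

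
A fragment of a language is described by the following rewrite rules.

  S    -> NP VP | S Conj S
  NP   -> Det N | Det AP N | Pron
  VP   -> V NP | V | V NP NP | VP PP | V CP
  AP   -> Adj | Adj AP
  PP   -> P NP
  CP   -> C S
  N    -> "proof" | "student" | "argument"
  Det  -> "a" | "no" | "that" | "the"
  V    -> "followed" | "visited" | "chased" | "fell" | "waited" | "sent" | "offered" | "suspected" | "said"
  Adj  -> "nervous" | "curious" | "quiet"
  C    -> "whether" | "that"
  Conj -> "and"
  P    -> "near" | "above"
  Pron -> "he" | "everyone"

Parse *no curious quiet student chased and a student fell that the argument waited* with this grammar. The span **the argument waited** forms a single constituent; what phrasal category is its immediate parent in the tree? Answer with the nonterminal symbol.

[S [S [NP [Det no] [AP [Adj curious] [AP [Adj quiet]]] [N student]] [VP [V chased]]] [Conj and] [S [NP [Det a] [N student]] [VP [V fell] [CP [C that] [S [NP [Det the] [N argument]] [VP [V waited]]]]]]]
The span 'the argument waited' is the S node built by S → NP VP.
Its mother is the CP built by CP → C S.

CP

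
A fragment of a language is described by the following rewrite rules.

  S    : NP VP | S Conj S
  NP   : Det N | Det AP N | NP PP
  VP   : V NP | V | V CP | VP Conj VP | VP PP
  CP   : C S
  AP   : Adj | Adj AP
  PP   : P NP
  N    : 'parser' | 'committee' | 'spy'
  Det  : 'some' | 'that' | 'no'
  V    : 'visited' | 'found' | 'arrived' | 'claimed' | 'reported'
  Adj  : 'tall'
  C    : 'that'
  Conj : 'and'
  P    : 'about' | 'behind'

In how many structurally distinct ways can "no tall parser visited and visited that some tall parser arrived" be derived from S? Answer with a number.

[S [NP [Det no] [AP [Adj tall]] [N parser]] [VP [VP [V visited]] [Conj and] [VP [V visited] [CP [C that] [S [NP [Det some] [AP [Adj tall]] [N parser]] [VP [V arrived]]]]]]]
No rule offers an alternative attachment or grouping for any span, so this is the only derivation.

1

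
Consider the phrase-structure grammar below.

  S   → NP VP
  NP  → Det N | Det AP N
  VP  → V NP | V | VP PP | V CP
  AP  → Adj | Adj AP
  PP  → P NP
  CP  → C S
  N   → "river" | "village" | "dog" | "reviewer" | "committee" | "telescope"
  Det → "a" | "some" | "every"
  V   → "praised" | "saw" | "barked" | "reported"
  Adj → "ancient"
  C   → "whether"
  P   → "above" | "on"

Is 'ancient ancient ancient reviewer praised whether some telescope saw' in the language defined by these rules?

Ungrammatical

For S → NP VP, no prefix of the string parses as an NP.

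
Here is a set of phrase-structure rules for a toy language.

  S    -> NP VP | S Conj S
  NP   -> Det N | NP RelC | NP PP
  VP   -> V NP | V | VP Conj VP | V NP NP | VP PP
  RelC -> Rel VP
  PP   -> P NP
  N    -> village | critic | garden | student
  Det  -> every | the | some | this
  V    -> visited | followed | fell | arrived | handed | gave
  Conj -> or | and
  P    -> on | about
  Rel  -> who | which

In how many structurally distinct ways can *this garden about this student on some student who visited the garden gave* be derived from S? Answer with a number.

5

Two of the 5 distinct bracketings:
[S [NP [NP [NP [Det this] [N garden]] [PP [P about] [NP [NP [Det this] [N student]] [PP [P on] [NP [Det some] [N student]]]]]] [RelC [Rel who] [VP [V visited] [NP [Det the] [N garden]]]]] [VP [V gave]]]
[S [NP [NP [NP [NP [Det this] [N garden]] [PP [P about] [NP [Det this] [N student]]]] [PP [P on] [NP [Det some] [N student]]]] [RelC [Rel who] [VP [V visited] [NP [Det the] [N garden]]]]] [VP [V gave]]]
The trees differ in how a recursive rule is bracketed over the same span.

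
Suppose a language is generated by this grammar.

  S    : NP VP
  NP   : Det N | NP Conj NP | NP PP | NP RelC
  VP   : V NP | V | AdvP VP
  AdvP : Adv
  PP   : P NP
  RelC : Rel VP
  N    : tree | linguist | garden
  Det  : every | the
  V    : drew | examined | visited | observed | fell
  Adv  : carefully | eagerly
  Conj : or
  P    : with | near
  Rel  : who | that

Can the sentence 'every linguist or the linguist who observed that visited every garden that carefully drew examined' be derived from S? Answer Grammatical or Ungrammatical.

Grammatical

S
  NP
    NP
      Det: every
      N: linguist
    Conj: or
    NP
      NP
        NP
          Det: the
          N: linguist
        RelC
          Rel: who
          VP
            V: observed
      RelC
        Rel: that
        VP
          V: visited
          NP
            NP
              Det: every
              N: garden
            RelC
              Rel: that
              VP
                AdvP
                  Adv: carefully
                VP
                  V: drew
  VP
    V: examined
Each bracket corresponds to one application of a listed rule, so the string is derivable from S.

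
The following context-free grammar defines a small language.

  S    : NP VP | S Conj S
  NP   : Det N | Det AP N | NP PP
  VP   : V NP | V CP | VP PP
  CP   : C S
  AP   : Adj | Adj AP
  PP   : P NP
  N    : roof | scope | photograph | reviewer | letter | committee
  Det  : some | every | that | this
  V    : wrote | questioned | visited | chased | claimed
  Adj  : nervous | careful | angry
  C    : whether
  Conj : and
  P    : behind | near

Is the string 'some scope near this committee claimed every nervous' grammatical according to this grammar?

Ungrammatical

For S → NP VP, every NP-prefix leaves a non-VP remainder: after 'some scope' the remainder is not a VP; after 'some scope near this committee' the remainder is not a VP. The alternative S rule S → S Conj S likewise has no satisfying split.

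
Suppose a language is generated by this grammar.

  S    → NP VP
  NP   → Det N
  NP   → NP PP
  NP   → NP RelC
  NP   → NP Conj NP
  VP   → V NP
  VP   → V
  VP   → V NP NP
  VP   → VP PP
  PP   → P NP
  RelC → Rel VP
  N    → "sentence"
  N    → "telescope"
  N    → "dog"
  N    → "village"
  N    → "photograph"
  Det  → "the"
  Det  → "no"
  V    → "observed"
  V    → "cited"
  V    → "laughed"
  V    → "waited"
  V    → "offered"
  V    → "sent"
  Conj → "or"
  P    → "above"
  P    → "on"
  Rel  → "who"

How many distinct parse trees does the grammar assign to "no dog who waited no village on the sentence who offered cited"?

Two of the 7 distinct bracketings:
[S [NP [NP [NP [Det no] [N dog]] [RelC [Rel who] [VP [V waited] [NP [Det no] [N village]]]]] [PP [P on] [NP [NP [Det the] [N sentence]] [RelC [Rel who] [VP [V offered]]]]]] [VP [V cited]]]
[S [NP [NP [Det no] [N dog]] [RelC [Rel who] [VP [V waited] [NP [NP [Det no] [N village]] [PP [P on] [NP [NP [Det the] [N sentence]] [RelC [Rel who] [VP [V offered]]]]]]]]] [VP [V cited]]]
The trees differ in how a recursive rule is bracketed over the same span.

7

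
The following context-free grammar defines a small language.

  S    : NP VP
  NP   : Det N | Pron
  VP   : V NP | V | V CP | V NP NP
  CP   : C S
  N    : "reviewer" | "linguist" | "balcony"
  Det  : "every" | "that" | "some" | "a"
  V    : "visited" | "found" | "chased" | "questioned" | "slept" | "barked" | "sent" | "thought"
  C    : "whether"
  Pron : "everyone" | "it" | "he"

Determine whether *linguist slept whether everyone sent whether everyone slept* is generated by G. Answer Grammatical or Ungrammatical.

Ungrammatical

For S → NP VP, no prefix of the string parses as an NP.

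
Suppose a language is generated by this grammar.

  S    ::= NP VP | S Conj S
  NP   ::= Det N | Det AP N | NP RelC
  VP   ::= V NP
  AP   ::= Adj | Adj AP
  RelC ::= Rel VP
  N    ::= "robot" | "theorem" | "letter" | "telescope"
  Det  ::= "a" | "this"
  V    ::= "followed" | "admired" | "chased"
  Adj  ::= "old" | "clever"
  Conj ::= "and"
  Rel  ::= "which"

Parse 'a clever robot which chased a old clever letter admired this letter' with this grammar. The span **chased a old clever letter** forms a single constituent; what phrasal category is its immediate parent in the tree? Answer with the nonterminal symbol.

RelC

[S [NP [NP [Det a] [AP [Adj clever]] [N robot]] [RelC [Rel which] [VP [V chased] [NP [Det a] [AP [Adj old] [AP [Adj clever]]] [N letter]]]]] [VP [V admired] [NP [Det this] [N letter]]]]
The span 'chased a old clever letter' is the VP node built by VP → V NP.
Its mother is the RelC built by RelC → Rel VP.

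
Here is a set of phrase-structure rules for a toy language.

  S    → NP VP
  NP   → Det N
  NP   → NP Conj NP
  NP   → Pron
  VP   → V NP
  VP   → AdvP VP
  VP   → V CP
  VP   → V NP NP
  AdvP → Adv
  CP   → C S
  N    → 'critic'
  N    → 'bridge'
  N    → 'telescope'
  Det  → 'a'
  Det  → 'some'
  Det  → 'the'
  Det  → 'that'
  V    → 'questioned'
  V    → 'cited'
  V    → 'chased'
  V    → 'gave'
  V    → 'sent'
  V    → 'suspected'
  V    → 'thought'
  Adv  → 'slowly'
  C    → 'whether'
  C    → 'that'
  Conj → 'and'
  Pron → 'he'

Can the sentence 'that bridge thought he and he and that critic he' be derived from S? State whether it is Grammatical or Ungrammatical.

S
  NP
    Det: that
    N: bridge
  VP
    V: thought
    NP
      NP
        Pron: he
      Conj: and
      NP
        NP
          Pron: he
        Conj: and
        NP
          Det: that
          N: critic
    NP
      Pron: he
The bracketing above is licensed at every node by one of the given productions, with S at the root.

Grammatical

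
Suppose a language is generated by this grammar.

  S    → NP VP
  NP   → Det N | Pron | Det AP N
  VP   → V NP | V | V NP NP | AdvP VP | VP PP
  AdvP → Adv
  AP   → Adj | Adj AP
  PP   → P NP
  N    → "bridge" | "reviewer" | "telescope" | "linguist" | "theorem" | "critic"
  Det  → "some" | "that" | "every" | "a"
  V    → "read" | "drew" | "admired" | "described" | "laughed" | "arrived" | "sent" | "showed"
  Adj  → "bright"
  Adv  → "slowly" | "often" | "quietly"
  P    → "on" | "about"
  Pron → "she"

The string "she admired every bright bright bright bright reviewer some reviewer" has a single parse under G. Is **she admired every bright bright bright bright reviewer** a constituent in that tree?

No

[S [NP [Pron she]] [VP [V admired] [NP [Det every] [AP [Adj bright] [AP [Adj bright] [AP [Adj bright] [AP [Adj bright]]]]] [N reviewer]] [NP [Det some] [N reviewer]]]]
The smallest constituent containing 'she admired every bright bright bright bright reviewer' is the S spanning 'she admired every bright bright bright bright reviewer some reviewer'; no single node in the tree dominates exactly the given words.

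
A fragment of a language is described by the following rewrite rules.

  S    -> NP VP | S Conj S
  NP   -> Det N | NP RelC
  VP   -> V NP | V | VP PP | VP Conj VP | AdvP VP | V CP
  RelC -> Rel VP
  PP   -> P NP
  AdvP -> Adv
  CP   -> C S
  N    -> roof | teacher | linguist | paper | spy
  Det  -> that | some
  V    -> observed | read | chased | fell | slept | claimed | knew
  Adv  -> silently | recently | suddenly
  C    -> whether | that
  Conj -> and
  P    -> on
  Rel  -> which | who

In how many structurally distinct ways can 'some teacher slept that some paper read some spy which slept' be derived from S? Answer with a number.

1

[S [NP [Det some] [N teacher]] [VP [V slept] [CP [C that] [S [NP [Det some] [N paper]] [VP [V read] [NP [NP [Det some] [N spy]] [RelC [Rel which] [VP [V slept]]]]]]]]]
No rule offers an alternative attachment or grouping for any span, so this is the only derivation.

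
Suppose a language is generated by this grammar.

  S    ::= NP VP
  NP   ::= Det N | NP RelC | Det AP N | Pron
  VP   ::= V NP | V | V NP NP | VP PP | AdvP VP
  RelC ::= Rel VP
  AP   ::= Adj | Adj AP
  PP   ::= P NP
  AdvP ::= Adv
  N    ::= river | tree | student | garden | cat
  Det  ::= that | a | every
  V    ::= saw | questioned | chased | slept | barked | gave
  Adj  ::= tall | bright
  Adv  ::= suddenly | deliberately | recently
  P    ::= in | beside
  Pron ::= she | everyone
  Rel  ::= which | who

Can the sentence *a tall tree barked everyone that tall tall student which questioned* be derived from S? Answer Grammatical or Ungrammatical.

S
  NP
    Det: a
    AP
      Adj: tall
    N: tree
  VP
    V: barked
    NP
      Pron: everyone
    NP
      NP
        Det: that
        AP
          Adj: tall
          AP
            Adj: tall
        N: student
      RelC
        Rel: which
        VP
          V: questioned
Every word is introduced by a lexical rule and the phrasal rules combine the resulting categories into a single S.

Grammatical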